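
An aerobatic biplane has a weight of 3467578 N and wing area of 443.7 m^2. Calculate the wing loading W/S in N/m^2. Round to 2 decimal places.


Step 1: Wing loading = W / S = 3467578 / 443.7
Step 2: Wing loading = 7815.14 N/m^2

7815.14


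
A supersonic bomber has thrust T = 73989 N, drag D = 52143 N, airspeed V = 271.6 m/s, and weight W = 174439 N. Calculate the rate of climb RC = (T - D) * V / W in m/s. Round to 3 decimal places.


Step 1: Excess thrust = T - D = 73989 - 52143 = 21846 N
Step 2: Excess power = 21846 * 271.6 = 5933373.6 W
Step 3: RC = 5933373.6 / 174439 = 34.014 m/s

34.014


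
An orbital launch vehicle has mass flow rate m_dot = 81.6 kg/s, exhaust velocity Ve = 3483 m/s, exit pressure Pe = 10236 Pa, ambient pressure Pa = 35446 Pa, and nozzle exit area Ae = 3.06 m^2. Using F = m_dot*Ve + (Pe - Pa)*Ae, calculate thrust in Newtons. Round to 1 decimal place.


Step 1: Momentum thrust = m_dot * Ve = 81.6 * 3483 = 284212.8 N
Step 2: Pressure thrust = (Pe - Pa) * Ae = (10236 - 35446) * 3.06 = -77142.60 N
Step 3: Total thrust F = 284212.8 + -77142.60 = 207070.2 N

207070.2


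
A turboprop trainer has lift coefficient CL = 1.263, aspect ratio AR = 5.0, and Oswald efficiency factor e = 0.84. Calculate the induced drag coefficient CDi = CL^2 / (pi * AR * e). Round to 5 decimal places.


Step 1: CL^2 = 1.263^2 = 1.595169
Step 2: pi * AR * e = 3.14159 * 5.0 * 0.84 = 13.194689
Step 3: CDi = 1.595169 / 13.194689 = 0.12089

0.12089


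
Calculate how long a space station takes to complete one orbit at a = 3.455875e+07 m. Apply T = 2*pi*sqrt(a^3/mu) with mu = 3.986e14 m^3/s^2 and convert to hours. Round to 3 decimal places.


Step 1: a^3 / mu = 4.127376e+22 / 3.986e14 = 1.035468e+08
Step 2: sqrt(1.035468e+08) = 10175.796 s
Step 3: T = 2*pi * 10175.796 = 63936.41 s
Step 4: T in hours = 63936.41 / 3600 = 17.760 hours

17.760


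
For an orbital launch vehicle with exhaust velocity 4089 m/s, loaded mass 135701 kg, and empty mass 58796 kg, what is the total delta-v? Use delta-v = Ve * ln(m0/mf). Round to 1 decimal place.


Step 1: Mass ratio m0/mf = 135701 / 58796 = 2.307997
Step 2: ln(2.307997) = 0.83638
Step 3: delta-v = 4089 * 0.83638 = 3420.0 m/s

3420.0


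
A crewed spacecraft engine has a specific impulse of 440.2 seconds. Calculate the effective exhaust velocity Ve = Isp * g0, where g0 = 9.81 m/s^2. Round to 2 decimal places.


Step 1: Ve = Isp * g0 = 440.2 * 9.81
Step 2: Ve = 4318.36 m/s

4318.36


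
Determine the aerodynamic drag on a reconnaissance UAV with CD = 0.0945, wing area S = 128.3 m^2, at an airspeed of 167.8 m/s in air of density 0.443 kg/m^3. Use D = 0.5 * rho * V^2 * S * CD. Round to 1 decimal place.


Step 1: Dynamic pressure q = 0.5 * 0.443 * 167.8^2 = 6236.7401 Pa
Step 2: Drag D = q * S * CD = 6236.7401 * 128.3 * 0.0945
Step 3: D = 75616.4 N

75616.4


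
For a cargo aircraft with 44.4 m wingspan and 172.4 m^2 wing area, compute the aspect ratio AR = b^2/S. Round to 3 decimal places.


Step 1: b^2 = 44.4^2 = 1971.36
Step 2: AR = 1971.36 / 172.4 = 11.435

11.435


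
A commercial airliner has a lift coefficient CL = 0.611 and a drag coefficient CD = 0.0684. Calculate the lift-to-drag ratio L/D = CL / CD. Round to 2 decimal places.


Step 1: L/D = CL / CD = 0.611 / 0.0684
Step 2: L/D = 8.93

8.93


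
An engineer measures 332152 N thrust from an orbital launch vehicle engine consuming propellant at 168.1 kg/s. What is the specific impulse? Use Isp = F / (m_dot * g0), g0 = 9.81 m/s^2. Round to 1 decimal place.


Step 1: m_dot * g0 = 168.1 * 9.81 = 1649.06
Step 2: Isp = 332152 / 1649.06 = 201.4 s

201.4


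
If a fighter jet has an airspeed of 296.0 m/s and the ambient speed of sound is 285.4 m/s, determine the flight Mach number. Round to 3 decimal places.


Step 1: M = V / a = 296.0 / 285.4
Step 2: M = 1.037

1.037


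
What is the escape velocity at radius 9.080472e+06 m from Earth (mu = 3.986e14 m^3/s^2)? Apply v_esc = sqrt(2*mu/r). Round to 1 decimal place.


Step 1: 2*mu/r = 2 * 3.986e14 / 9.080472e+06 = 87792793.15
Step 2: v_esc = sqrt(87792793.15) = 9369.8 m/s

9369.8


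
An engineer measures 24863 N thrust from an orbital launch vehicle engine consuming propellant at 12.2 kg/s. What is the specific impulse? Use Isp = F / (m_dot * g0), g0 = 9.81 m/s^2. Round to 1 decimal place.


Step 1: m_dot * g0 = 12.2 * 9.81 = 119.68
Step 2: Isp = 24863 / 119.68 = 207.7 s

207.7


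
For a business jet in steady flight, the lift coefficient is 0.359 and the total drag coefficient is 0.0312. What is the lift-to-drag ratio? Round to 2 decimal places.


Step 1: L/D = CL / CD = 0.359 / 0.0312
Step 2: L/D = 11.51

11.51


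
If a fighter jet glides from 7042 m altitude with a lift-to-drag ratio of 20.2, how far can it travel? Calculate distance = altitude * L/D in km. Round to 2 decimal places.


Step 1: Glide distance = altitude * L/D = 7042 * 20.2 = 142248.4 m
Step 2: Convert to km: 142248.4 / 1000 = 142.25 km

142.25


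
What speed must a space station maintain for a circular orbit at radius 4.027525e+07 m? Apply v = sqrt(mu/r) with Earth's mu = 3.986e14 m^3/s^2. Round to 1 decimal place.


Step 1: mu / r = 3.986e14 / 4.027525e+07 = 9896896.9777
Step 2: v = sqrt(9896896.9777) = 3145.9 m/s

3145.9


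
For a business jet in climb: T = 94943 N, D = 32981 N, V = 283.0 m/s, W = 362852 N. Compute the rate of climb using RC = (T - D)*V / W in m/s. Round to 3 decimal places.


Step 1: Excess thrust = T - D = 94943 - 32981 = 61962 N
Step 2: Excess power = 61962 * 283.0 = 17535246.0 W
Step 3: RC = 17535246.0 / 362852 = 48.326 m/s

48.326


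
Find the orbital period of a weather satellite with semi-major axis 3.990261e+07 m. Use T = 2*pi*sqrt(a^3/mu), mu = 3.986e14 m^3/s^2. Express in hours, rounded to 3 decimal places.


Step 1: a^3 / mu = 6.353367e+22 / 3.986e14 = 1.593920e+08
Step 2: sqrt(1.593920e+08) = 12625.0559 s
Step 3: T = 2*pi * 12625.0559 = 79325.57 s
Step 4: T in hours = 79325.57 / 3600 = 22.035 hours

22.035


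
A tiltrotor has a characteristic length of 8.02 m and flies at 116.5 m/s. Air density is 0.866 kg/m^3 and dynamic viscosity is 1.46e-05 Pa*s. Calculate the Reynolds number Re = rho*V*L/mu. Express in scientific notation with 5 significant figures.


Step 1: Numerator = rho * V * L = 0.866 * 116.5 * 8.02 = 809.12978
Step 2: Re = 809.12978 / 1.46e-05
Step 3: Re = 5.5420e+07

5.5420e+07


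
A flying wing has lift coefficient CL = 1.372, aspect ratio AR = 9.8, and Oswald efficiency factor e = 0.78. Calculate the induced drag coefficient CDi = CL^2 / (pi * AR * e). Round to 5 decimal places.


Step 1: CL^2 = 1.372^2 = 1.882384
Step 2: pi * AR * e = 3.14159 * 9.8 * 0.78 = 24.014334
Step 3: CDi = 1.882384 / 24.014334 = 0.07839

0.07839


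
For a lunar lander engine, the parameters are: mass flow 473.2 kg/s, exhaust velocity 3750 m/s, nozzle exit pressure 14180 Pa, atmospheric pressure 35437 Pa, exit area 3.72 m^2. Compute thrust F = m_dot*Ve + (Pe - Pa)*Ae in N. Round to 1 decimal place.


Step 1: Momentum thrust = m_dot * Ve = 473.2 * 3750 = 1774500.0 N
Step 2: Pressure thrust = (Pe - Pa) * Ae = (14180 - 35437) * 3.72 = -79076.04 N
Step 3: Total thrust F = 1774500.0 + -79076.04 = 1695424.0 N

1695424.0


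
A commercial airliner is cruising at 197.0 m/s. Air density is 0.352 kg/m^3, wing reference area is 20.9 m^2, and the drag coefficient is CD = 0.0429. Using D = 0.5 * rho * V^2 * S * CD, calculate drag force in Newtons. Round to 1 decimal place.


Step 1: Dynamic pressure q = 0.5 * 0.352 * 197.0^2 = 6830.384 Pa
Step 2: Drag D = q * S * CD = 6830.384 * 20.9 * 0.0429
Step 3: D = 6124.2 N

6124.2


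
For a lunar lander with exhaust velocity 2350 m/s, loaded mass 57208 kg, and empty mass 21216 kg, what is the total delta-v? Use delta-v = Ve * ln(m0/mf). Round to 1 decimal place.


Step 1: Mass ratio m0/mf = 57208 / 21216 = 2.696456
Step 2: ln(2.696456) = 0.991938
Step 3: delta-v = 2350 * 0.991938 = 2331.1 m/s

2331.1


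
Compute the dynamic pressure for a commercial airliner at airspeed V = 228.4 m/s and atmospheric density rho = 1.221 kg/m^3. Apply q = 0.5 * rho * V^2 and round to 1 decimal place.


Step 1: V^2 = 228.4^2 = 52166.56
Step 2: q = 0.5 * 1.221 * 52166.56
Step 3: q = 31847.7 Pa

31847.7


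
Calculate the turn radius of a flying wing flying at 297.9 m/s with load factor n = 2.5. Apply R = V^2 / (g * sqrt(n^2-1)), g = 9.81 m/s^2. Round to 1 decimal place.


Step 1: V^2 = 297.9^2 = 88744.41
Step 2: n^2 - 1 = 2.5^2 - 1 = 5.25
Step 3: sqrt(5.25) = 2.291288
Step 4: R = 88744.41 / (9.81 * 2.291288) = 3948.1 m

3948.1


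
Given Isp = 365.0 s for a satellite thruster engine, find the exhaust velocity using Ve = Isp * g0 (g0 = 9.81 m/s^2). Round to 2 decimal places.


Step 1: Ve = Isp * g0 = 365.0 * 9.81
Step 2: Ve = 3580.65 m/s

3580.65


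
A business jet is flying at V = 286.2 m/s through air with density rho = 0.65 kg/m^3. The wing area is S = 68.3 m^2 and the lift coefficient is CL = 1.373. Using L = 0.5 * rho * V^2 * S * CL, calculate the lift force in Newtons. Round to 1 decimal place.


Step 1: Calculate dynamic pressure q = 0.5 * 0.65 * 286.2^2 = 0.5 * 0.65 * 81910.44 = 26620.893 Pa
Step 2: Multiply by wing area and lift coefficient: L = 26620.893 * 68.3 * 1.373
Step 3: L = 1818206.9919 * 1.373 = 2496398.2 N

2496398.2


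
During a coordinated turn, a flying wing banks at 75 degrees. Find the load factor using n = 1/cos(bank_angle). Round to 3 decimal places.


Step 1: Convert 75 degrees to radians = 1.308997
Step 2: cos(75 deg) = 0.258819
Step 3: n = 1 / 0.258819 = 3.864

3.864


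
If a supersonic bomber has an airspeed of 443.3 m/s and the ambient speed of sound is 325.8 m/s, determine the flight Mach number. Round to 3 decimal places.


Step 1: M = V / a = 443.3 / 325.8
Step 2: M = 1.361

1.361


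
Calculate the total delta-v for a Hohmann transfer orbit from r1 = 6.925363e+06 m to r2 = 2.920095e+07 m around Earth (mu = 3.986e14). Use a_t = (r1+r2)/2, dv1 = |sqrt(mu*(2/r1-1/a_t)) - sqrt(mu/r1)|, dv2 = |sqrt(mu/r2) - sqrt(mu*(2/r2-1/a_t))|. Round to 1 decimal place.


Step 1: Transfer semi-major axis a_t = (6.925363e+06 + 2.920095e+07) / 2 = 1.806316e+07 m
Step 2: v1 (circular at r1) = sqrt(mu/r1) = 7586.6 m/s
Step 3: v_t1 = sqrt(mu*(2/r1 - 1/a_t)) = 9646.04 m/s
Step 4: dv1 = |9646.04 - 7586.6| = 2059.44 m/s
Step 5: v2 (circular at r2) = 3694.62 m/s, v_t2 = 2287.68 m/s
Step 6: dv2 = |3694.62 - 2287.68| = 1406.95 m/s
Step 7: Total delta-v = 2059.44 + 1406.95 = 3466.4 m/s

3466.4


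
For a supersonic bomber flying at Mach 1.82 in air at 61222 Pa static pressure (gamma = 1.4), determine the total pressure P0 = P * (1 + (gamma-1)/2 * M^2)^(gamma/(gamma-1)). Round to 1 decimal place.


Step 1: (gamma-1)/2 * M^2 = 0.2 * 3.3124 = 0.66248
Step 2: 1 + 0.66248 = 1.66248
Step 3: Exponent gamma/(gamma-1) = 3.5
Step 4: P0 = 61222 * 1.66248^3.5 = 362706.2 Pa

362706.2


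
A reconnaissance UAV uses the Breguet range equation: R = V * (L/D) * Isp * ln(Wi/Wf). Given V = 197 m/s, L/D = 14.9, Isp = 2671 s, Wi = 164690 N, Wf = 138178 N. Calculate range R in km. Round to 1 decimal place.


Step 1: Coefficient = V * (L/D) * Isp = 197 * 14.9 * 2671 = 7840186.3 m
Step 2: Wi/Wf = 164690 / 138178 = 1.191868
Step 3: ln(1.191868) = 0.175522
Step 4: R = 7840186.3 * 0.175522 = 1376126.8 m = 1376.1 km

1376.1


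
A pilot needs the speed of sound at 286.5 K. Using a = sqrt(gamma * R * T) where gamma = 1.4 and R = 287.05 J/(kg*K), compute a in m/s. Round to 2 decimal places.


Step 1: gamma * R * T = 1.4 * 287.05 * 286.5 = 115135.755
Step 2: a = sqrt(115135.755) = 339.32 m/s

339.32


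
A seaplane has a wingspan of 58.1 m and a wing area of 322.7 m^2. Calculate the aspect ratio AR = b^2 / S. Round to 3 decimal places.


Step 1: b^2 = 58.1^2 = 3375.61
Step 2: AR = 3375.61 / 322.7 = 10.461

10.461


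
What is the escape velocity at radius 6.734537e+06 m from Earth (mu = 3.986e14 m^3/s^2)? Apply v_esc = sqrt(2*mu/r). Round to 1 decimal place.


Step 1: 2*mu/r = 2 * 3.986e14 / 6.734537e+06 = 118374878.6294
Step 2: v_esc = sqrt(118374878.6294) = 10880.0 m/s

10880.0


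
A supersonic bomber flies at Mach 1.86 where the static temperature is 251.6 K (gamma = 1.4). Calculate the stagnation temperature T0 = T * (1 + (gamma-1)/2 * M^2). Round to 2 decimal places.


Step 1: (gamma-1)/2 = 0.2
Step 2: M^2 = 3.4596
Step 3: 1 + 0.2 * 3.4596 = 1.69192
Step 4: T0 = 251.6 * 1.69192 = 425.69 K

425.69


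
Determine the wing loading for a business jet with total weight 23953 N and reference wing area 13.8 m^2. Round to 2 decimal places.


Step 1: Wing loading = W / S = 23953 / 13.8
Step 2: Wing loading = 1735.72 N/m^2

1735.72


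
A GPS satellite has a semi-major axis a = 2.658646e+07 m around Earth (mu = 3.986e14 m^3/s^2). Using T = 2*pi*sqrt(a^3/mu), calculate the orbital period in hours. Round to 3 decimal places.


Step 1: a^3 / mu = 1.879237e+22 / 3.986e14 = 4.714593e+07
Step 2: sqrt(4.714593e+07) = 6866.2897 s
Step 3: T = 2*pi * 6866.2897 = 43142.17 s
Step 4: T in hours = 43142.17 / 3600 = 11.984 hours

11.984


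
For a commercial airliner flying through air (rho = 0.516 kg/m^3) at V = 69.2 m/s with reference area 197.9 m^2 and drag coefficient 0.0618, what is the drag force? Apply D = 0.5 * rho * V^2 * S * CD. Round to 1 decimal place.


Step 1: Dynamic pressure q = 0.5 * 0.516 * 69.2^2 = 1235.4691 Pa
Step 2: Drag D = q * S * CD = 1235.4691 * 197.9 * 0.0618
Step 3: D = 15110.1 N

15110.1


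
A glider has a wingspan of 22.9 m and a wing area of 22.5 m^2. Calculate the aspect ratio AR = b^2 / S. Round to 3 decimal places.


Step 1: b^2 = 22.9^2 = 524.41
Step 2: AR = 524.41 / 22.5 = 23.307

23.307


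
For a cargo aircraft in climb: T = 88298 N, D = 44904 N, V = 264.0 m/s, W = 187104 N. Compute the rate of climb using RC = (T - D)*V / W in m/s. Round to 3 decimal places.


Step 1: Excess thrust = T - D = 88298 - 44904 = 43394 N
Step 2: Excess power = 43394 * 264.0 = 11456016.0 W
Step 3: RC = 11456016.0 / 187104 = 61.228 m/s

61.228


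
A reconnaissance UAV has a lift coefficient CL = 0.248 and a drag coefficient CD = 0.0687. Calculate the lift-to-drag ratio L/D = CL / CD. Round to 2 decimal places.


Step 1: L/D = CL / CD = 0.248 / 0.0687
Step 2: L/D = 3.61

3.61


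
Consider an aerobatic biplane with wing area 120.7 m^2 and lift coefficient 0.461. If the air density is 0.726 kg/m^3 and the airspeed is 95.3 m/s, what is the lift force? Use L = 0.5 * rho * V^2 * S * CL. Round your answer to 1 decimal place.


Step 1: Calculate dynamic pressure q = 0.5 * 0.726 * 95.3^2 = 0.5 * 0.726 * 9082.09 = 3296.7987 Pa
Step 2: Multiply by wing area and lift coefficient: L = 3296.7987 * 120.7 * 0.461
Step 3: L = 397923.5995 * 0.461 = 183442.8 N

183442.8


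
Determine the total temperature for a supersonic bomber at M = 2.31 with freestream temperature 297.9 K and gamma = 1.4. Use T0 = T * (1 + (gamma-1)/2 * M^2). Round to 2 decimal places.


Step 1: (gamma-1)/2 = 0.2
Step 2: M^2 = 5.3361
Step 3: 1 + 0.2 * 5.3361 = 2.06722
Step 4: T0 = 297.9 * 2.06722 = 615.82 K

615.82


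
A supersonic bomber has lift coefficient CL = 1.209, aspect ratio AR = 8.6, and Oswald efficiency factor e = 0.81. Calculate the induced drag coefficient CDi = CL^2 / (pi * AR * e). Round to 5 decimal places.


Step 1: CL^2 = 1.209^2 = 1.461681
Step 2: pi * AR * e = 3.14159 * 8.6 * 0.81 = 21.884334
Step 3: CDi = 1.461681 / 21.884334 = 0.06679

0.06679


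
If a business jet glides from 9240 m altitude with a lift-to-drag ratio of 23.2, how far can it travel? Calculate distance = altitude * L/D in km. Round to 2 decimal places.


Step 1: Glide distance = altitude * L/D = 9240 * 23.2 = 214368.0 m
Step 2: Convert to km: 214368.0 / 1000 = 214.37 km

214.37


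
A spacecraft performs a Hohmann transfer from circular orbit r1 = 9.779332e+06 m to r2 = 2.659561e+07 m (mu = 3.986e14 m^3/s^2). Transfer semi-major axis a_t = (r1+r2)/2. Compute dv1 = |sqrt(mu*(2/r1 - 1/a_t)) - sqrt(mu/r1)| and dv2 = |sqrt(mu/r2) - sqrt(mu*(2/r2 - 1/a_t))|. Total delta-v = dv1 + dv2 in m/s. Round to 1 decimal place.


Step 1: Transfer semi-major axis a_t = (9.779332e+06 + 2.659561e+07) / 2 = 1.818747e+07 m
Step 2: v1 (circular at r1) = sqrt(mu/r1) = 6384.31 m/s
Step 3: v_t1 = sqrt(mu*(2/r1 - 1/a_t)) = 7720.28 m/s
Step 4: dv1 = |7720.28 - 6384.31| = 1335.97 m/s
Step 5: v2 (circular at r2) = 3871.36 m/s, v_t2 = 2838.78 m/s
Step 6: dv2 = |3871.36 - 2838.78| = 1032.58 m/s
Step 7: Total delta-v = 1335.97 + 1032.58 = 2368.5 m/s

2368.5


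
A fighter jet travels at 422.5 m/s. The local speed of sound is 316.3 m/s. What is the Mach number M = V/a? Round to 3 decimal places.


Step 1: M = V / a = 422.5 / 316.3
Step 2: M = 1.336

1.336


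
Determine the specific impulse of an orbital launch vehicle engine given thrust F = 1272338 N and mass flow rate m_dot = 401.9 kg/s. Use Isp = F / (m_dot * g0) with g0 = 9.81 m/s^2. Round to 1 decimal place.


Step 1: m_dot * g0 = 401.9 * 9.81 = 3942.64
Step 2: Isp = 1272338 / 3942.64 = 322.7 s

322.7


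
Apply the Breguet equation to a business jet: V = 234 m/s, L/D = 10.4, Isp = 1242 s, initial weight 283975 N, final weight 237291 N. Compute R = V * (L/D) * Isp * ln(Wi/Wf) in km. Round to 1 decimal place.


Step 1: Coefficient = V * (L/D) * Isp = 234 * 10.4 * 1242 = 3022531.2 m
Step 2: Wi/Wf = 283975 / 237291 = 1.196737
Step 3: ln(1.196737) = 0.179599
Step 4: R = 3022531.2 * 0.179599 = 542843.5 m = 542.8 km

542.8


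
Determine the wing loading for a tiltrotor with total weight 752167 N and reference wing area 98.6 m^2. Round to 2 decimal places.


Step 1: Wing loading = W / S = 752167 / 98.6
Step 2: Wing loading = 7628.47 N/m^2

7628.47


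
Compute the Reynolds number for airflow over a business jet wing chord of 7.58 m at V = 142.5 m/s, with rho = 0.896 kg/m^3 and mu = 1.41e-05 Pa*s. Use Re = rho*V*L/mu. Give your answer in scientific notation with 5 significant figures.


Step 1: Numerator = rho * V * L = 0.896 * 142.5 * 7.58 = 967.8144
Step 2: Re = 967.8144 / 1.41e-05
Step 3: Re = 6.8639e+07

6.8639e+07


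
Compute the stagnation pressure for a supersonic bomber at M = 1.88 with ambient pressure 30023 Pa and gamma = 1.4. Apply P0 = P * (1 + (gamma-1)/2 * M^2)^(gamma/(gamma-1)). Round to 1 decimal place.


Step 1: (gamma-1)/2 * M^2 = 0.2 * 3.5344 = 0.70688
Step 2: 1 + 0.70688 = 1.70688
Step 3: Exponent gamma/(gamma-1) = 3.5
Step 4: P0 = 30023 * 1.70688^3.5 = 195058.4 Pa

195058.4


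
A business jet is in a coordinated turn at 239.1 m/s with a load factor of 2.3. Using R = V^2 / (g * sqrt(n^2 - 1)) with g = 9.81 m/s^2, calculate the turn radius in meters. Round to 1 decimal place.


Step 1: V^2 = 239.1^2 = 57168.81
Step 2: n^2 - 1 = 2.3^2 - 1 = 4.29
Step 3: sqrt(4.29) = 2.071232
Step 4: R = 57168.81 / (9.81 * 2.071232) = 2813.6 m

2813.6


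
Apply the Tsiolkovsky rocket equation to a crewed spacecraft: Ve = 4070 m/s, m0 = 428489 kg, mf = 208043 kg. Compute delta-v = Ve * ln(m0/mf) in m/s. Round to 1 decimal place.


Step 1: Mass ratio m0/mf = 428489 / 208043 = 2.059617
Step 2: ln(2.059617) = 0.72252
Step 3: delta-v = 4070 * 0.72252 = 2940.7 m/s

2940.7


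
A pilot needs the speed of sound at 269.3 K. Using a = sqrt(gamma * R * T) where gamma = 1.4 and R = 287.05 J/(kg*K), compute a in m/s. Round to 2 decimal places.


Step 1: gamma * R * T = 1.4 * 287.05 * 269.3 = 108223.591
Step 2: a = sqrt(108223.591) = 328.97 m/s

328.97


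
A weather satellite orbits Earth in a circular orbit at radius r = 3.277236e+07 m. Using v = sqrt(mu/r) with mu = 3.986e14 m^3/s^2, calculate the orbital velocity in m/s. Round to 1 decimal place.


Step 1: mu / r = 3.986e14 / 3.277236e+07 = 12162688.3142
Step 2: v = sqrt(12162688.3142) = 3487.5 m/s

3487.5


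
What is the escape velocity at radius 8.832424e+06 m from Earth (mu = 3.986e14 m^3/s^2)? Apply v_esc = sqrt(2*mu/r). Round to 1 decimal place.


Step 1: 2*mu/r = 2 * 3.986e14 / 8.832424e+06 = 90258348.1047
Step 2: v_esc = sqrt(90258348.1047) = 9500.4 m/s

9500.4


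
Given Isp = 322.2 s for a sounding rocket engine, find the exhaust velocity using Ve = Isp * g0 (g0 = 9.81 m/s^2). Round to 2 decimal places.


Step 1: Ve = Isp * g0 = 322.2 * 9.81
Step 2: Ve = 3160.78 m/s

3160.78


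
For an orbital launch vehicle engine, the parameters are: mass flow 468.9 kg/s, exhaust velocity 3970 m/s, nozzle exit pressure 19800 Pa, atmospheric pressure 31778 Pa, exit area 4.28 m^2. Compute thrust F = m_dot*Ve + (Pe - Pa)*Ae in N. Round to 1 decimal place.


Step 1: Momentum thrust = m_dot * Ve = 468.9 * 3970 = 1861533.0 N
Step 2: Pressure thrust = (Pe - Pa) * Ae = (19800 - 31778) * 4.28 = -51265.84 N
Step 3: Total thrust F = 1861533.0 + -51265.84 = 1810267.2 N

1810267.2


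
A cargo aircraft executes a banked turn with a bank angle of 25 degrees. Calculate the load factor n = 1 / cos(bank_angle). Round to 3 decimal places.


Step 1: Convert 25 degrees to radians = 0.436332
Step 2: cos(25 deg) = 0.906308
Step 3: n = 1 / 0.906308 = 1.103

1.103


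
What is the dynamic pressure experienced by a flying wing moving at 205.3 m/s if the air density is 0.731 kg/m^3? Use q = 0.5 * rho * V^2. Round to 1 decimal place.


Step 1: V^2 = 205.3^2 = 42148.09
Step 2: q = 0.5 * 0.731 * 42148.09
Step 3: q = 15405.1 Pa

15405.1


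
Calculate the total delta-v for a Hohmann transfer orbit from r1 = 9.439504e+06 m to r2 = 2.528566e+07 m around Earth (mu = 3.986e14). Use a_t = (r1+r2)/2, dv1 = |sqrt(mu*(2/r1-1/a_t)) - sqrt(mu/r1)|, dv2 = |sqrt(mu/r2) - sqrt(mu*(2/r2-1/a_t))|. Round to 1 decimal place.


Step 1: Transfer semi-major axis a_t = (9.439504e+06 + 2.528566e+07) / 2 = 1.736258e+07 m
Step 2: v1 (circular at r1) = sqrt(mu/r1) = 6498.21 m/s
Step 3: v_t1 = sqrt(mu*(2/r1 - 1/a_t)) = 7841.95 m/s
Step 4: dv1 = |7841.95 - 6498.21| = 1343.73 m/s
Step 5: v2 (circular at r2) = 3970.37 m/s, v_t2 = 2927.51 m/s
Step 6: dv2 = |3970.37 - 2927.51| = 1042.86 m/s
Step 7: Total delta-v = 1343.73 + 1042.86 = 2386.6 m/s

2386.6


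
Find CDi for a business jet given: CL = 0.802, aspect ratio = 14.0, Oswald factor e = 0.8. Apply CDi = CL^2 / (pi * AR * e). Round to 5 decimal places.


Step 1: CL^2 = 0.802^2 = 0.643204
Step 2: pi * AR * e = 3.14159 * 14.0 * 0.8 = 35.185838
Step 3: CDi = 0.643204 / 35.185838 = 0.01828

0.01828


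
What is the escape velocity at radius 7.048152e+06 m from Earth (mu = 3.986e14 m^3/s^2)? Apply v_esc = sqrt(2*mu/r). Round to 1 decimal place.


Step 1: 2*mu/r = 2 * 3.986e14 / 7.048152e+06 = 113107662.8313
Step 2: v_esc = sqrt(113107662.8313) = 10635.2 m/s

10635.2


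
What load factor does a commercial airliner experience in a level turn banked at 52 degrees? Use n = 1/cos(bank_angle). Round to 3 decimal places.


Step 1: Convert 52 degrees to radians = 0.907571
Step 2: cos(52 deg) = 0.615661
Step 3: n = 1 / 0.615661 = 1.624

1.624


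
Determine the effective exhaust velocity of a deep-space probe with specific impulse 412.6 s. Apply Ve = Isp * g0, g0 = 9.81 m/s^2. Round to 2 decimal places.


Step 1: Ve = Isp * g0 = 412.6 * 9.81
Step 2: Ve = 4047.61 m/s

4047.61


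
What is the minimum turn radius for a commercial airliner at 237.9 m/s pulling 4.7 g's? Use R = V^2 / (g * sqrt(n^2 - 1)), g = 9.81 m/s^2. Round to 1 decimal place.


Step 1: V^2 = 237.9^2 = 56596.41
Step 2: n^2 - 1 = 4.7^2 - 1 = 21.09
Step 3: sqrt(21.09) = 4.592385
Step 4: R = 56596.41 / (9.81 * 4.592385) = 1256.3 m

1256.3


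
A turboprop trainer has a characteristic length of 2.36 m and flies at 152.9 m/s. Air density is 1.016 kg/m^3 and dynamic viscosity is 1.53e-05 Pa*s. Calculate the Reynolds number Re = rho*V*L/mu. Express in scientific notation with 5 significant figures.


Step 1: Numerator = rho * V * L = 1.016 * 152.9 * 2.36 = 366.617504
Step 2: Re = 366.617504 / 1.53e-05
Step 3: Re = 2.3962e+07

2.3962e+07


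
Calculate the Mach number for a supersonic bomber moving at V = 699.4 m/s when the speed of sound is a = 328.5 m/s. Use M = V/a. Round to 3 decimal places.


Step 1: M = V / a = 699.4 / 328.5
Step 2: M = 2.129

2.129


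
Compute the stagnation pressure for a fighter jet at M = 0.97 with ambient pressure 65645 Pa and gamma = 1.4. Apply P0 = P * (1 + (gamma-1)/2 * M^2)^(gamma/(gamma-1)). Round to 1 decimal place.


Step 1: (gamma-1)/2 * M^2 = 0.2 * 0.9409 = 0.18818
Step 2: 1 + 0.18818 = 1.18818
Step 3: Exponent gamma/(gamma-1) = 3.5
Step 4: P0 = 65645 * 1.18818^3.5 = 120029.9 Pa

120029.9


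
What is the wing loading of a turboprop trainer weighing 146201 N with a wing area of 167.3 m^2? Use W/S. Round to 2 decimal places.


Step 1: Wing loading = W / S = 146201 / 167.3
Step 2: Wing loading = 873.89 N/m^2

873.89


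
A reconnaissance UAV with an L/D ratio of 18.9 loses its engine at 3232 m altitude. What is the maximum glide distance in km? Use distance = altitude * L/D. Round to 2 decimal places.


Step 1: Glide distance = altitude * L/D = 3232 * 18.9 = 61084.8 m
Step 2: Convert to km: 61084.8 / 1000 = 61.08 km

61.08


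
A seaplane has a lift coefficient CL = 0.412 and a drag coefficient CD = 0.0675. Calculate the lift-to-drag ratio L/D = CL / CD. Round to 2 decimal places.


Step 1: L/D = CL / CD = 0.412 / 0.0675
Step 2: L/D = 6.10

6.10


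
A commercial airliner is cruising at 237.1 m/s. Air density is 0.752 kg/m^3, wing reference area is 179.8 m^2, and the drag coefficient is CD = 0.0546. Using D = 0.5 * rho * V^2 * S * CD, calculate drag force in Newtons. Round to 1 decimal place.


Step 1: Dynamic pressure q = 0.5 * 0.752 * 237.1^2 = 21137.3702 Pa
Step 2: Drag D = q * S * CD = 21137.3702 * 179.8 * 0.0546
Step 3: D = 207507.3 N

207507.3


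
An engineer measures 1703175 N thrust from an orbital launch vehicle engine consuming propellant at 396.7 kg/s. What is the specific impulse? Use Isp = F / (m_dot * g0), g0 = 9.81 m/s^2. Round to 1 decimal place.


Step 1: m_dot * g0 = 396.7 * 9.81 = 3891.63
Step 2: Isp = 1703175 / 3891.63 = 437.7 s

437.7


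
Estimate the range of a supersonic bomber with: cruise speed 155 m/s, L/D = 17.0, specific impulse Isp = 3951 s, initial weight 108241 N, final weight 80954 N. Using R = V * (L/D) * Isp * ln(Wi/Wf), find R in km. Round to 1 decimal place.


Step 1: Coefficient = V * (L/D) * Isp = 155 * 17.0 * 3951 = 10410885.0 m
Step 2: Wi/Wf = 108241 / 80954 = 1.337068
Step 3: ln(1.337068) = 0.290479
Step 4: R = 10410885.0 * 0.290479 = 3024144.8 m = 3024.1 km

3024.1


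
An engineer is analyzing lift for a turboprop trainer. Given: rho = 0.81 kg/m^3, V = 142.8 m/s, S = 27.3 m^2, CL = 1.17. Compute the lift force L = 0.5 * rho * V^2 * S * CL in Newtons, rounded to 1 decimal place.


Step 1: Calculate dynamic pressure q = 0.5 * 0.81 * 142.8^2 = 0.5 * 0.81 * 20391.84 = 8258.6952 Pa
Step 2: Multiply by wing area and lift coefficient: L = 8258.6952 * 27.3 * 1.17
Step 3: L = 225462.379 * 1.17 = 263791.0 N

263791.0


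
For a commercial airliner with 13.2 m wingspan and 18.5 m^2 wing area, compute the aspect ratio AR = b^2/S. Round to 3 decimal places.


Step 1: b^2 = 13.2^2 = 174.24
Step 2: AR = 174.24 / 18.5 = 9.418

9.418


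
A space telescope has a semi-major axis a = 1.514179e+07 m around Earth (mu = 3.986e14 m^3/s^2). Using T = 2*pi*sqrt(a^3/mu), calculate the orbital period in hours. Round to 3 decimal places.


Step 1: a^3 / mu = 3.471616e+21 / 3.986e14 = 8.709523e+06
Step 2: sqrt(8.709523e+06) = 2951.1901 s
Step 3: T = 2*pi * 2951.1901 = 18542.87 s
Step 4: T in hours = 18542.87 / 3600 = 5.151 hours

5.151


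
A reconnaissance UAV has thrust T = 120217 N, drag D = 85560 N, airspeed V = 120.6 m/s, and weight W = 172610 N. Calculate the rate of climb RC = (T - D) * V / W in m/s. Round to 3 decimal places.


Step 1: Excess thrust = T - D = 120217 - 85560 = 34657 N
Step 2: Excess power = 34657 * 120.6 = 4179634.2 W
Step 3: RC = 4179634.2 / 172610 = 24.214 m/s

24.214


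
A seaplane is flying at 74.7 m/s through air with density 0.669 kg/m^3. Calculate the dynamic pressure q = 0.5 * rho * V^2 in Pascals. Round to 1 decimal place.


Step 1: V^2 = 74.7^2 = 5580.09
Step 2: q = 0.5 * 0.669 * 5580.09
Step 3: q = 1866.5 Pa

1866.5


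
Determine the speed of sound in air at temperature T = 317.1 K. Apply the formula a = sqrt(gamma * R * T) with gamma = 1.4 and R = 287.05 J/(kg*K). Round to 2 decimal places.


Step 1: gamma * R * T = 1.4 * 287.05 * 317.1 = 127432.977
Step 2: a = sqrt(127432.977) = 356.98 m/s

356.98


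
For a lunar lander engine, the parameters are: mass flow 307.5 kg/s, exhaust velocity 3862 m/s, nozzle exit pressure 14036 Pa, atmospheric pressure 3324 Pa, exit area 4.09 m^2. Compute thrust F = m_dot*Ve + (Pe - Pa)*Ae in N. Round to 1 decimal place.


Step 1: Momentum thrust = m_dot * Ve = 307.5 * 3862 = 1187565.0 N
Step 2: Pressure thrust = (Pe - Pa) * Ae = (14036 - 3324) * 4.09 = 43812.08 N
Step 3: Total thrust F = 1187565.0 + 43812.08 = 1231377.1 N

1231377.1


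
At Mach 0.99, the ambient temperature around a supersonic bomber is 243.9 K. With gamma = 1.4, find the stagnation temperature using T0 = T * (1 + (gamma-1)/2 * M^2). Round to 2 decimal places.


Step 1: (gamma-1)/2 = 0.2
Step 2: M^2 = 0.9801
Step 3: 1 + 0.2 * 0.9801 = 1.19602
Step 4: T0 = 243.9 * 1.19602 = 291.71 K

291.71


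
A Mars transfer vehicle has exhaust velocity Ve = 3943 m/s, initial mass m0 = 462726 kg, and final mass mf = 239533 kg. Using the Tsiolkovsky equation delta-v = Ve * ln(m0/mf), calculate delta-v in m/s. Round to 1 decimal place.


Step 1: Mass ratio m0/mf = 462726 / 239533 = 1.931784
Step 2: ln(1.931784) = 0.658444
Step 3: delta-v = 3943 * 0.658444 = 2596.2 m/s

2596.2


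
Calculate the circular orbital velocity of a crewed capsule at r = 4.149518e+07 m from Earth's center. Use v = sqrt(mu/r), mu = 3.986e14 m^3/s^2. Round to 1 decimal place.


Step 1: mu / r = 3.986e14 / 4.149518e+07 = 9605934.9544
Step 2: v = sqrt(9605934.9544) = 3099.3 m/s

3099.3


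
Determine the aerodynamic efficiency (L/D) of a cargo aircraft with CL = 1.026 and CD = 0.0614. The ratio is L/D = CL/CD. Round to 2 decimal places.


Step 1: L/D = CL / CD = 1.026 / 0.0614
Step 2: L/D = 16.71

16.71


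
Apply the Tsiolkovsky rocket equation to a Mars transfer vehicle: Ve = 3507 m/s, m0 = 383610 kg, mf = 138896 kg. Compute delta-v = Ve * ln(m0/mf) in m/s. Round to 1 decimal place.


Step 1: Mass ratio m0/mf = 383610 / 138896 = 2.761851
Step 2: ln(2.761851) = 1.015901
Step 3: delta-v = 3507 * 1.015901 = 3562.8 m/s

3562.8


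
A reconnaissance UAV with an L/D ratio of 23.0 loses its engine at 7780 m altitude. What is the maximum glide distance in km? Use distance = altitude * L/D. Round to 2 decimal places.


Step 1: Glide distance = altitude * L/D = 7780 * 23.0 = 178940.0 m
Step 2: Convert to km: 178940.0 / 1000 = 178.94 km

178.94


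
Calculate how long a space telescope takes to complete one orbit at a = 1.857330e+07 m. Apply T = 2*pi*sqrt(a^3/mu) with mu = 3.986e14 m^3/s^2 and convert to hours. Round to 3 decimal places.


Step 1: a^3 / mu = 6.407184e+21 / 3.986e14 = 1.607422e+07
Step 2: sqrt(1.607422e+07) = 4009.2669 s
Step 3: T = 2*pi * 4009.2669 = 25190.97 s
Step 4: T in hours = 25190.97 / 3600 = 6.997 hours

6.997


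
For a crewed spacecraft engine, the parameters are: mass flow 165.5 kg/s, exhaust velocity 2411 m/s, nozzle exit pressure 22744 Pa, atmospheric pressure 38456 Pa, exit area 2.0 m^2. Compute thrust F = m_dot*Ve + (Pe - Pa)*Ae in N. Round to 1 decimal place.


Step 1: Momentum thrust = m_dot * Ve = 165.5 * 2411 = 399020.5 N
Step 2: Pressure thrust = (Pe - Pa) * Ae = (22744 - 38456) * 2.0 = -31424.0 N
Step 3: Total thrust F = 399020.5 + -31424.0 = 367596.5 N

367596.5


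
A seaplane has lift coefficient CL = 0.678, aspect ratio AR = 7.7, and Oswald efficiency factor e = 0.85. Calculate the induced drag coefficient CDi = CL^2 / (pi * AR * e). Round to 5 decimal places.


Step 1: CL^2 = 0.678^2 = 0.459684
Step 2: pi * AR * e = 3.14159 * 7.7 * 0.85 = 20.561724
Step 3: CDi = 0.459684 / 20.561724 = 0.02236

0.02236


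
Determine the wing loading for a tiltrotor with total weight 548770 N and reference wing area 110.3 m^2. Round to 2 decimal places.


Step 1: Wing loading = W / S = 548770 / 110.3
Step 2: Wing loading = 4975.25 N/m^2

4975.25


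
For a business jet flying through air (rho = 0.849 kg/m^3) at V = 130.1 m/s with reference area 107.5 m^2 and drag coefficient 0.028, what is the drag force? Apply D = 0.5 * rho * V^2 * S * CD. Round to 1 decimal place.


Step 1: Dynamic pressure q = 0.5 * 0.849 * 130.1^2 = 7185.0912 Pa
Step 2: Drag D = q * S * CD = 7185.0912 * 107.5 * 0.028
Step 3: D = 21627.1 N

21627.1


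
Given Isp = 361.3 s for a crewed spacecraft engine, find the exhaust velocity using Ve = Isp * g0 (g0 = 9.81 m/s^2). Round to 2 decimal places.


Step 1: Ve = Isp * g0 = 361.3 * 9.81
Step 2: Ve = 3544.35 m/s

3544.35


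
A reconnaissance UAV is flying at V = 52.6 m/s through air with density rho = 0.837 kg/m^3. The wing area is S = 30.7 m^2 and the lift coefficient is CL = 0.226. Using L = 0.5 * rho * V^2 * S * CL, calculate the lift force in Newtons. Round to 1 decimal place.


Step 1: Calculate dynamic pressure q = 0.5 * 0.837 * 52.6^2 = 0.5 * 0.837 * 2766.76 = 1157.8891 Pa
Step 2: Multiply by wing area and lift coefficient: L = 1157.8891 * 30.7 * 0.226
Step 3: L = 35547.1941 * 0.226 = 8033.7 N

8033.7


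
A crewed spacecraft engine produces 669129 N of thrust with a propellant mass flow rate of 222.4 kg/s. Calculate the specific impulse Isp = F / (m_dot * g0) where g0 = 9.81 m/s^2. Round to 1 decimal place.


Step 1: m_dot * g0 = 222.4 * 9.81 = 2181.74
Step 2: Isp = 669129 / 2181.74 = 306.7 s

306.7


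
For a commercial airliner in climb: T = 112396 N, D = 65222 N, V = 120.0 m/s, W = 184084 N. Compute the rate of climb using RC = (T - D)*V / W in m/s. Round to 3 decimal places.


Step 1: Excess thrust = T - D = 112396 - 65222 = 47174 N
Step 2: Excess power = 47174 * 120.0 = 5660880.0 W
Step 3: RC = 5660880.0 / 184084 = 30.752 m/s

30.752


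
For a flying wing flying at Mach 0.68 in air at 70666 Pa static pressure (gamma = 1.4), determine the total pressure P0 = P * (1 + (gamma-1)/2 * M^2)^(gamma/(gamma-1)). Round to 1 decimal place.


Step 1: (gamma-1)/2 * M^2 = 0.2 * 0.4624 = 0.09248
Step 2: 1 + 0.09248 = 1.09248
Step 3: Exponent gamma/(gamma-1) = 3.5
Step 4: P0 = 70666 * 1.09248^3.5 = 96307.0 Pa

96307.0


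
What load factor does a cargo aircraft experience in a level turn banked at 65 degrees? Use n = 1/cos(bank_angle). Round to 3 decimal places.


Step 1: Convert 65 degrees to radians = 1.134464
Step 2: cos(65 deg) = 0.422618
Step 3: n = 1 / 0.422618 = 2.366

2.366


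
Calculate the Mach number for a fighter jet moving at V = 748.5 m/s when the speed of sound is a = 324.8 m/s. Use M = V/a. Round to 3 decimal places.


Step 1: M = V / a = 748.5 / 324.8
Step 2: M = 2.304

2.304


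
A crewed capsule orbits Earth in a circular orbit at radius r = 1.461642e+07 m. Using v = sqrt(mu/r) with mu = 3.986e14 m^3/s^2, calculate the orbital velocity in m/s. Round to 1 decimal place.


Step 1: mu / r = 3.986e14 / 1.461642e+07 = 27270699.6652
Step 2: v = sqrt(27270699.6652) = 5222.1 m/s

5222.1


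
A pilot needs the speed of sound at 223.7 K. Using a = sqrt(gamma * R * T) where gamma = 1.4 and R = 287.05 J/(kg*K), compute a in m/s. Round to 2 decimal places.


Step 1: gamma * R * T = 1.4 * 287.05 * 223.7 = 89898.319
Step 2: a = sqrt(89898.319) = 299.83 m/s

299.83


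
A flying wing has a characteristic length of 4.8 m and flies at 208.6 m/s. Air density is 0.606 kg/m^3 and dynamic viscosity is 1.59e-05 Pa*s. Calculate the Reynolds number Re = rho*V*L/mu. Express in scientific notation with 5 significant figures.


Step 1: Numerator = rho * V * L = 0.606 * 208.6 * 4.8 = 606.77568
Step 2: Re = 606.77568 / 1.59e-05
Step 3: Re = 3.8162e+07

3.8162e+07


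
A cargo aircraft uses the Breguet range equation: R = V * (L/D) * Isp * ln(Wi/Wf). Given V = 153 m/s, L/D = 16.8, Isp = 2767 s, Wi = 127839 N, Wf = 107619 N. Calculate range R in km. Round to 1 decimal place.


Step 1: Coefficient = V * (L/D) * Isp = 153 * 16.8 * 2767 = 7112296.8 m
Step 2: Wi/Wf = 127839 / 107619 = 1.187885
Step 3: ln(1.187885) = 0.172174
Step 4: R = 7112296.8 * 0.172174 = 1224555.8 m = 1224.6 km

1224.6


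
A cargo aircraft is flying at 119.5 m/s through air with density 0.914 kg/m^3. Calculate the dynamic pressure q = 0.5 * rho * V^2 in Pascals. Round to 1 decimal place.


Step 1: V^2 = 119.5^2 = 14280.25
Step 2: q = 0.5 * 0.914 * 14280.25
Step 3: q = 6526.1 Pa

6526.1


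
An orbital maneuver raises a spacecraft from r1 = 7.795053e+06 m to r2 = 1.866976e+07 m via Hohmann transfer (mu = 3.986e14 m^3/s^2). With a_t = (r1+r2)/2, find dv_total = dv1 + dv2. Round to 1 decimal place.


Step 1: Transfer semi-major axis a_t = (7.795053e+06 + 1.866976e+07) / 2 = 1.323241e+07 m
Step 2: v1 (circular at r1) = sqrt(mu/r1) = 7150.87 m/s
Step 3: v_t1 = sqrt(mu*(2/r1 - 1/a_t)) = 8493.94 m/s
Step 4: dv1 = |8493.94 - 7150.87| = 1343.06 m/s
Step 5: v2 (circular at r2) = 4620.61 m/s, v_t2 = 3546.41 m/s
Step 6: dv2 = |4620.61 - 3546.41| = 1074.2 m/s
Step 7: Total delta-v = 1343.06 + 1074.2 = 2417.3 m/s

2417.3


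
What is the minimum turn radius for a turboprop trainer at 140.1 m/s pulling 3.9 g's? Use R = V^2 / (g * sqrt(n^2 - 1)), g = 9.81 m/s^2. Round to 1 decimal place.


Step 1: V^2 = 140.1^2 = 19628.01
Step 2: n^2 - 1 = 3.9^2 - 1 = 14.21
Step 3: sqrt(14.21) = 3.769615
Step 4: R = 19628.01 / (9.81 * 3.769615) = 530.8 m

530.8


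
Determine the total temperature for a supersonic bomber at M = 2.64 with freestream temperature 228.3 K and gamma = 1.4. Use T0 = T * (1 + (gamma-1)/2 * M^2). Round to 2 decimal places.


Step 1: (gamma-1)/2 = 0.2
Step 2: M^2 = 6.9696
Step 3: 1 + 0.2 * 6.9696 = 2.39392
Step 4: T0 = 228.3 * 2.39392 = 546.53 K

546.53


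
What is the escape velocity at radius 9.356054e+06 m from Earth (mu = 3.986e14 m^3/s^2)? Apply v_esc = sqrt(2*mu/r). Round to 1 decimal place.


Step 1: 2*mu/r = 2 * 3.986e14 / 9.356054e+06 = 85206861.7817
Step 2: v_esc = sqrt(85206861.7817) = 9230.8 m/s

9230.8


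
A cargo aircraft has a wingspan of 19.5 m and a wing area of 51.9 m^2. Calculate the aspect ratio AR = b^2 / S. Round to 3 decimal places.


Step 1: b^2 = 19.5^2 = 380.25
Step 2: AR = 380.25 / 51.9 = 7.327

7.327


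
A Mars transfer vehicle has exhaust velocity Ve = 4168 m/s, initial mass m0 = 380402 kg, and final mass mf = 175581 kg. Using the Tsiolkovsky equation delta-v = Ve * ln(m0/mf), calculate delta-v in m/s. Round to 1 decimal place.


Step 1: Mass ratio m0/mf = 380402 / 175581 = 2.166533
Step 2: ln(2.166533) = 0.773128
Step 3: delta-v = 4168 * 0.773128 = 3222.4 m/s

3222.4


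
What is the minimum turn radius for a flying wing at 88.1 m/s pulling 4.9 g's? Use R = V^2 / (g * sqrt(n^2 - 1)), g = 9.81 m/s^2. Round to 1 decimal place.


Step 1: V^2 = 88.1^2 = 7761.61
Step 2: n^2 - 1 = 4.9^2 - 1 = 23.01
Step 3: sqrt(23.01) = 4.796874
Step 4: R = 7761.61 / (9.81 * 4.796874) = 164.9 m

164.9


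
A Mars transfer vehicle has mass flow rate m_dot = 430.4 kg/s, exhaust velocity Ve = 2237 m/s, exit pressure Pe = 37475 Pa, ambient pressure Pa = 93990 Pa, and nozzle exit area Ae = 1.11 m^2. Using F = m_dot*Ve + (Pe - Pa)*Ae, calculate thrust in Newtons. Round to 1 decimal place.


Step 1: Momentum thrust = m_dot * Ve = 430.4 * 2237 = 962804.8 N
Step 2: Pressure thrust = (Pe - Pa) * Ae = (37475 - 93990) * 1.11 = -62731.65 N
Step 3: Total thrust F = 962804.8 + -62731.65 = 900073.2 N

900073.2


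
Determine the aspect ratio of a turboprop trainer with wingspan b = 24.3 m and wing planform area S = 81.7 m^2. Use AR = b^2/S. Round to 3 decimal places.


Step 1: b^2 = 24.3^2 = 590.49
Step 2: AR = 590.49 / 81.7 = 7.228

7.228
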